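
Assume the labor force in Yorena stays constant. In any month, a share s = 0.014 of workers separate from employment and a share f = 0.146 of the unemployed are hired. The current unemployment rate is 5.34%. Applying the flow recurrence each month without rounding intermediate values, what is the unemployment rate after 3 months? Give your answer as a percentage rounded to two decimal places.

With a fixed labor force, u_{t+1} = u_t + s·(1−u_t) − f·u_t = u_t·(1−s−f) + s.
Here 1−s−f = 0.840 and s = 0.014.
u_1 = 0.053400 × 0.840 + 0.014 = 0.058856.
u_2 = 0.058856 × 0.840 + 0.014 = 0.063439.
u_3 = 0.063439 × 0.840 + 0.014 = 0.067289.

Unemployment rate after three months ≈ 6.73%.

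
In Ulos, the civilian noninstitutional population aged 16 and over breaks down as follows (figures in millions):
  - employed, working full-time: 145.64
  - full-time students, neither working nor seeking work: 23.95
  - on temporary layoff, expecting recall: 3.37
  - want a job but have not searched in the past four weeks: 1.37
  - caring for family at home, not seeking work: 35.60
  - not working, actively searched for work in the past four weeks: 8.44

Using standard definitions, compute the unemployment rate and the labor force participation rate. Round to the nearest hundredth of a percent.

Employed = 145.64 million.
Unemployed = 3.37 + 8.44 = 11.81 million (jobless and actively searching, or on temporary layoff).
Labor force = 145.64 + 11.81 = 157.45 million.
Not in labor force = 23.95 + 1.37 + 35.60 = 60.92 million (those not working and not actively searching are outside the labor force — including those who want a job but have given up searching).
Civilian working-age population = 157.45 + 60.92 = 218.37 million.
Unemployment rate = 11.81 / 157.45 = 7.50%.
Labor force participation rate = 157.45 / 218.37 = 72.10%.

Unemployment rate ≈ 7.50%; labor force participation rate ≈ 72.10%.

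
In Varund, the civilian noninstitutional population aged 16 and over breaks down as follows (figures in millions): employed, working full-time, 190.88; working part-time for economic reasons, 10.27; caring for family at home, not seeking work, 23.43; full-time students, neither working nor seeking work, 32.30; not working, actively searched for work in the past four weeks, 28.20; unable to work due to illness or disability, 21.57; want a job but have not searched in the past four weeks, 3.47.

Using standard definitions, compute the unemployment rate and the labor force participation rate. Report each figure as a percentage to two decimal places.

Unemployment rate ≈ 12.30%; labor force participation rate ≈ 73.96%.

Employed = 190.88 + 10.27 = 201.15 million (anyone who worked, including part-time for economic reasons, counts as employed).
Unemployed = 28.20 million.
Labor force = 201.15 + 28.20 = 229.35 million.
Not in labor force = 23.43 + 32.30 + 21.57 + 3.47 = 80.77 million (those not working and not actively searching are outside the labor force — including those who want a job but have given up searching).
Civilian working-age population = 229.35 + 80.77 = 310.12 million.
Unemployment rate = 28.20 / 229.35 = 12.30%.
Labor force participation rate = 229.35 / 310.12 = 73.96%.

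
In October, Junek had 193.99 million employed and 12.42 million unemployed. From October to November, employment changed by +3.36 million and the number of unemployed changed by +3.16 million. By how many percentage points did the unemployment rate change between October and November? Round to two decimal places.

The unemployment rate changed by +1.30 percentage points.

October: labor force = 193.99 + 12.42 = 206.41; u = 12.42/206.41 = 6.02%.
November: labor force = 197.35 + 15.58 = 212.93; u = 15.58/212.93 = 7.32%.
Change = 7.32% − 6.02% = +1.30 pp.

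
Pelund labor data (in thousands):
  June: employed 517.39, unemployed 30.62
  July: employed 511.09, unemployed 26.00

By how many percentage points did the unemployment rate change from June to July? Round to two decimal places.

June: labor force = 517.39 + 30.62 = 548.01; u = 30.62/548.01 = 5.59%.
July: labor force = 511.09 + 26.00 = 537.09; u = 26.00/537.09 = 4.84%.
Change = 4.84% − 5.59% = −0.75 pp.

The unemployment rate changed by −0.75 percentage points.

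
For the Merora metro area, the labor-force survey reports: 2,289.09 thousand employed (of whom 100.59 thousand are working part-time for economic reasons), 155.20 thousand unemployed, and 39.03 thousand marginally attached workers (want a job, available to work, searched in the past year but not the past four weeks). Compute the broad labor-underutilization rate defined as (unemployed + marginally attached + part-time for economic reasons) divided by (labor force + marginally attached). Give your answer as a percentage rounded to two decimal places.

Labor force = 2,289.09 + 155.20 = 2,444.29 thousand.
Numerator = 155.20 + 39.03 + 100.59 = 294.82 thousand.
Denominator = 2,444.29 + 39.03 = 2,483.32 thousand.
Broad rate = 294.82 / 2,483.32 = 11.87%.

Broad underutilization rate ≈ 11.87%.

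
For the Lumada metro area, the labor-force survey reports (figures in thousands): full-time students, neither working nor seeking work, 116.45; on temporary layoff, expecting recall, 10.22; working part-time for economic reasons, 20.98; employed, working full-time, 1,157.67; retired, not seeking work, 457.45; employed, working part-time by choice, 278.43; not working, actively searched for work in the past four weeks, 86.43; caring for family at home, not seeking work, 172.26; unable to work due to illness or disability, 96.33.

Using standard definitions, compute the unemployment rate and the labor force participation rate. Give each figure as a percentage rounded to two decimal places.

Employed = 20.98 + 1,157.67 + 278.43 = 1,457.08 thousand (anyone who worked, including part-time for economic reasons, counts as employed).
Unemployed = 10.22 + 86.43 = 96.65 thousand (jobless and actively searching, or on temporary layoff).
Labor force = 1,457.08 + 96.65 = 1,553.73 thousand.
Not in labor force = 116.45 + 457.45 + 172.26 + 96.33 = 842.49 thousand (those not working and not actively searching are outside the labor force).
Civilian working-age population = 1,553.73 + 842.49 = 2,396.22 thousand.
Unemployment rate = 96.65 / 1,553.73 = 6.22%.
Labor force participation rate = 1,553.73 / 2,396.22 = 64.84%.

Unemployment rate ≈ 6.22%; labor force participation rate ≈ 64.84%.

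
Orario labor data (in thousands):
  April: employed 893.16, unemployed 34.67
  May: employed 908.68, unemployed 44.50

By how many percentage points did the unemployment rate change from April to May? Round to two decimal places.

The unemployment rate changed by +0.93 percentage points.

April: labor force = 893.16 + 34.67 = 927.83; u = 34.67/927.83 = 3.74%.
May: labor force = 908.68 + 44.50 = 953.18; u = 44.50/953.18 = 4.67%.
Change = 4.67% − 3.74% = +0.93 pp.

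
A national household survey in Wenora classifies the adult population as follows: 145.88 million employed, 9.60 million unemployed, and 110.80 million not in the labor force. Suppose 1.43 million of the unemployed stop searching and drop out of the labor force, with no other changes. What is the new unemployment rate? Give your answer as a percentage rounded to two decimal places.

New unemployment rate ≈ 5.30%.

Initially, labor force = 145.88 + 9.60 = 155.48 million, so u = 9.60/155.48 = 6.17%.
After the change, unemployed and labor force both fall by 1.43 → E = 145.88, U = 8.17, labor force = 154.05 million.
New unemployment rate = 8.17 / 154.05 = 5.30%.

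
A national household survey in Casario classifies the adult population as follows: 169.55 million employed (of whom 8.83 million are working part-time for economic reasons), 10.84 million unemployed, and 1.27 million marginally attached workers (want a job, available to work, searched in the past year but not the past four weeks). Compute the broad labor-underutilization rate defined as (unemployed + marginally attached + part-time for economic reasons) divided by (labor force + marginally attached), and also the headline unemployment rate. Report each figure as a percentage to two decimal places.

Labor force = 169.55 + 10.84 = 180.39 million.
Numerator = 10.84 + 1.27 + 8.83 = 20.94 million.
Denominator = 180.39 + 1.27 = 181.66 million.
Broad rate = 20.94 / 181.66 = 11.53%.
Headline unemployment rate = 10.84 / 180.39 = 6.01%.

Broad underutilization rate ≈ 11.53%; headline unemployment rate ≈ 6.01%.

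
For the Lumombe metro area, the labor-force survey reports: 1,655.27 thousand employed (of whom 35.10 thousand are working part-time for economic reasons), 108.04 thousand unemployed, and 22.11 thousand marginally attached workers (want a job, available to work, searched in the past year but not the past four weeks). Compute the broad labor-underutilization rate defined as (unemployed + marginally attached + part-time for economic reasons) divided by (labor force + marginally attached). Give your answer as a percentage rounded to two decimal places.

Broad underutilization rate ≈ 9.26%.

Labor force = 1,655.27 + 108.04 = 1,763.31 thousand.
Numerator = 108.04 + 22.11 + 35.10 = 165.25 thousand.
Denominator = 1,763.31 + 22.11 = 1,785.42 thousand.
Broad rate = 165.25 / 1,785.42 = 9.26%.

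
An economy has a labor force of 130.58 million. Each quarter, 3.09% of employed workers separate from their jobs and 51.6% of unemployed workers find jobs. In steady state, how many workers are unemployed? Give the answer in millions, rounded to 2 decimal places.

About 7.38 million are unemployed in steady state.

Steady-state unemployment rate u* = s/(s+f) = 3.09/(3.09+51.6) = 0.056500.
Unemployed = u* × labor force = 0.056500 × 130.58 ≈ 7.38 million.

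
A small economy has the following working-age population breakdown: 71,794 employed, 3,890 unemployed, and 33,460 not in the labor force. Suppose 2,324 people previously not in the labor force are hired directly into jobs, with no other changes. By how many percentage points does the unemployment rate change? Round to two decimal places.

The unemployment rate changes by −0.15 percentage points.

Initially, labor force = 71,794 + 3,890 = 75,684, so u = 3,890/75,684 = 5.14%.
After the change, employed and labor force both rise by 2,324; unemployed unchanged → E = 74,118, U = 3,890, labor force = 78,008.
New unemployment rate = 3,890 / 78,008 = 4.99%.
Change = 4.99% − 5.14% = −0.15 percentage points.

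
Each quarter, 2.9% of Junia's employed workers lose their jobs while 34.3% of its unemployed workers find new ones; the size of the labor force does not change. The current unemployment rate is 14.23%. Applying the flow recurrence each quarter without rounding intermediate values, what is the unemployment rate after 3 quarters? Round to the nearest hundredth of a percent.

With a fixed labor force, u_{t+1} = u_t + s·(1−u_t) − f·u_t = u_t·(1−s−f) + s.
Here 1−s−f = 0.628 and s = 0.029.
u_1 = 0.142300 × 0.628 + 0.029 = 0.118364.
u_2 = 0.118364 × 0.628 + 0.029 = 0.103333.
u_3 = 0.103333 × 0.628 + 0.029 = 0.093893.

Unemployment rate after three quarters ≈ 9.39%.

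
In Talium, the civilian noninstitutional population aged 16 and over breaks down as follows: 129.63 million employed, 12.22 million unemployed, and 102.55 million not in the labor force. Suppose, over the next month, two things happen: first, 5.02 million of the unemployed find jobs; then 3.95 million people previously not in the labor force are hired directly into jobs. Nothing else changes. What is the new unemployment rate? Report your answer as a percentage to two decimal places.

Initially, labor force = 129.63 + 12.22 = 141.85 million, so u = 12.22/141.85 = 8.61%.
After the first change, unemployed falls and employed rises by 5.02; labor force unchanged → E = 134.65, U = 7.20, labor force = 141.85 million.
After the second change, employed and labor force both rise by 3.95; unemployed unchanged → E = 138.60, U = 7.20, labor force = 145.80 million.
New unemployment rate = 7.20 / 145.80 = 4.94%.

New unemployment rate ≈ 4.94%.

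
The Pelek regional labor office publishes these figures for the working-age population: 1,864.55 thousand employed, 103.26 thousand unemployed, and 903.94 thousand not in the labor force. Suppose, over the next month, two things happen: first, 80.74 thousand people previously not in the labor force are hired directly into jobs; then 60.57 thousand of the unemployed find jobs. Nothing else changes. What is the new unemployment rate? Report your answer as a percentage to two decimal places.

New unemployment rate ≈ 2.08%.

Initially, labor force = 1,864.55 + 103.26 = 1,967.81 thousand, so u = 103.26/1,967.81 = 5.25%.
After the first change, employed and labor force both rise by 80.74; unemployed unchanged → E = 1,945.29, U = 103.26, labor force = 2,048.55 thousand.
After the second change, unemployed falls and employed rises by 60.57; labor force unchanged → E = 2,005.86, U = 42.69, labor force = 2,048.55 thousand.
New unemployment rate = 42.69 / 2,048.55 = 2.08%.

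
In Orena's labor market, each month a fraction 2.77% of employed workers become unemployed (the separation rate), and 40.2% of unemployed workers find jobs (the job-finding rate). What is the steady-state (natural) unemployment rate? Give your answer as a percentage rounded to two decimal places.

Steady-state unemployment rate ≈ 6.45%.

At steady state the flows balance: s·E = f·U, so U/(E+U) = s/(s+f).
u* = 2.77 / (2.77 + 40.2) = 2.77 / 42.97 = 6.45%.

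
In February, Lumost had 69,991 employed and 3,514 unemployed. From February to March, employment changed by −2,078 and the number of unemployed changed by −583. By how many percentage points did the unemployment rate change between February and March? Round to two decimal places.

The unemployment rate changed by −0.64 percentage points.

February: labor force = 69,991 + 3,514 = 73,505; u = 3,514/73,505 = 4.78%.
March: labor force = 67,913 + 2,931 = 70,844; u = 2,931/70,844 = 4.14%.
Change = 4.14% − 4.78% = −0.64 pp.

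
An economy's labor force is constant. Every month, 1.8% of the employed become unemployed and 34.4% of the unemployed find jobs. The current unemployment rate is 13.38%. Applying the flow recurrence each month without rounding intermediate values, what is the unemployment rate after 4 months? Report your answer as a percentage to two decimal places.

Unemployment rate after four months ≈ 6.37%.

With a fixed labor force, u_{t+1} = u_t + s·(1−u_t) − f·u_t = u_t·(1−s−f) + s.
Here 1−s−f = 0.638 and s = 0.018.
u_1 = 0.133800 × 0.638 + 0.018 = 0.103364.
u_2 = 0.103364 × 0.638 + 0.018 = 0.083946.
u_3 = 0.083946 × 0.638 + 0.018 = 0.071558.
u_4 = 0.071558 × 0.638 + 0.018 = 0.063654.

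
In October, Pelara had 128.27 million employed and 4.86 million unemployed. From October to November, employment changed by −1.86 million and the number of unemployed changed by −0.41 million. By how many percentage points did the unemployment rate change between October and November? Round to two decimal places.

October: labor force = 128.27 + 4.86 = 133.13; u = 4.86/133.13 = 3.65%.
November: labor force = 126.41 + 4.45 = 130.86; u = 4.45/130.86 = 3.40%.
Change = 3.40% − 3.65% = −0.25 pp.

The unemployment rate changed by −0.25 percentage points.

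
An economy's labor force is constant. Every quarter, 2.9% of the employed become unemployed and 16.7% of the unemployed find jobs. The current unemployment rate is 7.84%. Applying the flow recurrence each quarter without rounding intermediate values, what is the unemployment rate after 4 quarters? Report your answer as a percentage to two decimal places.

Unemployment rate after four quarters ≈ 11.89%.

With a fixed labor force, u_{t+1} = u_t + s·(1−u_t) − f·u_t = u_t·(1−s−f) + s.
Here 1−s−f = 0.804 and s = 0.029.
u_1 = 0.078400 × 0.804 + 0.029 = 0.092034.
u_2 = 0.092034 × 0.804 + 0.029 = 0.102995.
u_3 = 0.102995 × 0.804 + 0.029 = 0.111808.
u_4 = 0.111808 × 0.804 + 0.029 = 0.118894.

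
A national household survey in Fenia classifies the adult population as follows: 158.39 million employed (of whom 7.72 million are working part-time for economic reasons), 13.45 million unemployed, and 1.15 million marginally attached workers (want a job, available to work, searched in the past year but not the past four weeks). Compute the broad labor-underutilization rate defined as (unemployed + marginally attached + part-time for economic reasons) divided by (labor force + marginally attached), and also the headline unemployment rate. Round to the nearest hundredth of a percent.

Labor force = 158.39 + 13.45 = 171.84 million.
Numerator = 13.45 + 1.15 + 7.72 = 22.32 million.
Denominator = 171.84 + 1.15 = 172.99 million.
Broad rate = 22.32 / 172.99 = 12.90%.
Headline unemployment rate = 13.45 / 171.84 = 7.83%.

Broad underutilization rate ≈ 12.90%; headline unemployment rate ≈ 7.83%.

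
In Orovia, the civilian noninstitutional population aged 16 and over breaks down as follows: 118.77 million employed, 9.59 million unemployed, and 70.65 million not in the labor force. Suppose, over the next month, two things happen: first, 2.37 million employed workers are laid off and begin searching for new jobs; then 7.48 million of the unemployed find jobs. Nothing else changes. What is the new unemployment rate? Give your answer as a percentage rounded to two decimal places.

Initially, labor force = 118.77 + 9.59 = 128.36 million, so u = 9.59/128.36 = 7.47%.
After the first change, employed falls and unemployed rises by 2.37; labor force unchanged → E = 116.40, U = 11.96, labor force = 128.36 million.
After the second change, unemployed falls and employed rises by 7.48; labor force unchanged → E = 123.88, U = 4.48, labor force = 128.36 million.
New unemployment rate = 4.48 / 128.36 = 3.49%.

New unemployment rate ≈ 3.49%.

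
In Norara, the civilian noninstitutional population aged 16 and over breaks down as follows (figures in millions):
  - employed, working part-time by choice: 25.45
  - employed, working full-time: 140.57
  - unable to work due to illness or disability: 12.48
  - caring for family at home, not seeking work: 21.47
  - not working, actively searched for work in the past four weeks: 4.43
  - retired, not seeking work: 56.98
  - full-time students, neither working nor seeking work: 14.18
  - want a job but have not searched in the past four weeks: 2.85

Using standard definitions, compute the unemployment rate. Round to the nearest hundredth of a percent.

Unemployment rate ≈ 2.60%.

Employed = 25.45 + 140.57 = 166.02 million.
Unemployed = 4.43 million.
Labor force = 166.02 + 4.43 = 170.45 million.
Unemployment rate = 4.43 / 170.45 = 2.60%.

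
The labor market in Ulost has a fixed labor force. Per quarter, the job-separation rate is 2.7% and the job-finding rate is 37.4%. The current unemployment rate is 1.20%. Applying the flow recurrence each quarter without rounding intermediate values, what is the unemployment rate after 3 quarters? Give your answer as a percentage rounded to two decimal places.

Unemployment rate after three quarters ≈ 5.54%.

With a fixed labor force, u_{t+1} = u_t + s·(1−u_t) − f·u_t = u_t·(1−s−f) + s.
Here 1−s−f = 0.599 and s = 0.027.
u_1 = 0.012000 × 0.599 + 0.027 = 0.034188.
u_2 = 0.034188 × 0.599 + 0.027 = 0.047479.
u_3 = 0.047479 × 0.599 + 0.027 = 0.055440.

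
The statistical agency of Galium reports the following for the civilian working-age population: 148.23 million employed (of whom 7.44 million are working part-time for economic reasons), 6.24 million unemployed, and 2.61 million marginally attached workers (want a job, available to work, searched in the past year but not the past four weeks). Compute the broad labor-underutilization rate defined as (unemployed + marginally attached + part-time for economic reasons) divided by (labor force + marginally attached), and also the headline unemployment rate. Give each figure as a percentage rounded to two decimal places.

Broad underutilization rate ≈ 10.37%; headline unemployment rate ≈ 4.04%.

Labor force = 148.23 + 6.24 = 154.47 million.
Numerator = 6.24 + 2.61 + 7.44 = 16.29 million.
Denominator = 154.47 + 2.61 = 157.08 million.
Broad rate = 16.29 / 157.08 = 10.37%.
Headline unemployment rate = 6.24 / 154.47 = 4.04%.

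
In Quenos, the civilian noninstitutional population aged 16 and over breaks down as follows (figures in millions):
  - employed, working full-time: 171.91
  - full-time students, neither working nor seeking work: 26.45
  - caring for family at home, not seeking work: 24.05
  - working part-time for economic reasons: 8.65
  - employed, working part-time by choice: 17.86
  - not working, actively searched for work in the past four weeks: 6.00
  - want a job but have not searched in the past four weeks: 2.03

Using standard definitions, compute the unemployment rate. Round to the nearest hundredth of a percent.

Employed = 171.91 + 8.65 + 17.86 = 198.42 million (anyone who worked, including part-time for economic reasons, counts as employed).
Unemployed = 6.00 million.
Labor force = 198.42 + 6.00 = 204.42 million.
Unemployment rate = 6.00 / 204.42 = 2.94%.

Unemployment rate ≈ 2.94%.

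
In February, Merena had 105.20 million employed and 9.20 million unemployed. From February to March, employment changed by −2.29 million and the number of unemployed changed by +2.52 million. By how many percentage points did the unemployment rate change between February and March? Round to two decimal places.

The unemployment rate changed by +2.18 percentage points.

February: labor force = 105.20 + 9.20 = 114.40; u = 9.20/114.40 = 8.04%.
March: labor force = 102.91 + 11.72 = 114.63; u = 11.72/114.63 = 10.22%.
Change = 10.22% − 8.04% = +2.18 pp.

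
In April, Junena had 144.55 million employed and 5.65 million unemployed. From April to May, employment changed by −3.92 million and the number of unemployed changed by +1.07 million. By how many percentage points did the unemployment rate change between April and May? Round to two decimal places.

April: labor force = 144.55 + 5.65 = 150.20; u = 5.65/150.20 = 3.76%.
May: labor force = 140.63 + 6.72 = 147.35; u = 6.72/147.35 = 4.56%.
Change = 4.56% − 3.76% = +0.80 pp.

The unemployment rate changed by +0.80 percentage points.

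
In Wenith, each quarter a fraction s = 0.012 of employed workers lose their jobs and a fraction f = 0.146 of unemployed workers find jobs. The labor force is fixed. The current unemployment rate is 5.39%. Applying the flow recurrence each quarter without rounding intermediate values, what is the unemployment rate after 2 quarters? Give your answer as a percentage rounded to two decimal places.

With a fixed labor force, u_{t+1} = u_t + s·(1−u_t) − f·u_t = u_t·(1−s−f) + s.
Here 1−s−f = 0.842 and s = 0.012.
u_1 = 0.053900 × 0.842 + 0.012 = 0.057384.
u_2 = 0.057384 × 0.842 + 0.012 = 0.060317.

Unemployment rate after two quarters ≈ 6.03%.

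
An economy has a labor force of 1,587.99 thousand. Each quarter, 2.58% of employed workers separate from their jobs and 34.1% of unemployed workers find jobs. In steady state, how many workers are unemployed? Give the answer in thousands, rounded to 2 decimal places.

About 111.70 thousand are unemployed in steady state.

Steady-state unemployment rate u* = s/(s+f) = 2.58/(2.58+34.1) = 0.070338.
Unemployed = u* × labor force = 0.070338 × 1,587.99 ≈ 111.70 thousand.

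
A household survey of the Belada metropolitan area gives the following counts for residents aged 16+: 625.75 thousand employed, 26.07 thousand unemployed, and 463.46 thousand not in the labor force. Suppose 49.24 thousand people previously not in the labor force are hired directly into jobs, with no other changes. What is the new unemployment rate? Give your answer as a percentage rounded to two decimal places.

Initially, labor force = 625.75 + 26.07 = 651.82 thousand, so u = 26.07/651.82 = 4.00%.
After the change, employed and labor force both rise by 49.24; unemployed unchanged → E = 674.99, U = 26.07, labor force = 701.06 thousand.
New unemployment rate = 26.07 / 701.06 = 3.72%.

New unemployment rate ≈ 3.72%.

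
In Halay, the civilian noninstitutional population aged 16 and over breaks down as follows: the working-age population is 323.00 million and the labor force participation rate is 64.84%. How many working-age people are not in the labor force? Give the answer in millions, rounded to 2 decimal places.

Share not in the labor force = 1 − 0.6484 = 0.3516.
Not in labor force = 0.3516 × 323.00 ≈ 113.57 million.

About 113.57 million are not in the labor force.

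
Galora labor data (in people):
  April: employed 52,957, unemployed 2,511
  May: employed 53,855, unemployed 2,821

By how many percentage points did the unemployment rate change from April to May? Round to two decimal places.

The unemployment rate changed by +0.45 percentage points.

April: labor force = 52,957 + 2,511 = 55,468; u = 2,511/55,468 = 4.53%.
May: labor force = 53,855 + 2,821 = 56,676; u = 2,821/56,676 = 4.98%.
Change = 4.98% − 4.53% = +0.45 pp.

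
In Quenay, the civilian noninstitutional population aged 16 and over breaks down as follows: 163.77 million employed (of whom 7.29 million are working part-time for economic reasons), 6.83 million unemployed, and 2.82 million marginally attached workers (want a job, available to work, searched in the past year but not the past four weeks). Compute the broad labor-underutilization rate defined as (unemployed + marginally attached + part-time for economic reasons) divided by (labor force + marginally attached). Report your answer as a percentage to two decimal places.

Labor force = 163.77 + 6.83 = 170.60 million.
Numerator = 6.83 + 2.82 + 7.29 = 16.94 million.
Denominator = 170.60 + 2.82 = 173.42 million.
Broad rate = 16.94 / 173.42 = 9.77%.

Broad underutilization rate ≈ 9.77%.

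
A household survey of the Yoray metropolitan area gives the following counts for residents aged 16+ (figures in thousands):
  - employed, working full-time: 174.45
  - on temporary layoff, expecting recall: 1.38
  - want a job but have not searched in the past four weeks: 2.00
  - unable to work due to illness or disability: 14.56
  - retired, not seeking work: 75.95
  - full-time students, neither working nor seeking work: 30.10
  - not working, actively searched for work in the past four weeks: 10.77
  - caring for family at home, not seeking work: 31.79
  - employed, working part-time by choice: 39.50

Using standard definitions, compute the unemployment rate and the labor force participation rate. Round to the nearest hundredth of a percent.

Unemployment rate ≈ 5.37%; labor force participation rate ≈ 59.42%.

Employed = 174.45 + 39.50 = 213.95 thousand.
Unemployed = 1.38 + 10.77 = 12.15 thousand (jobless and actively searching, or on temporary layoff).
Labor force = 213.95 + 12.15 = 226.10 thousand.
Not in labor force = 2.00 + 14.56 + 75.95 + 30.10 + 31.79 = 154.40 thousand (those not working and not actively searching are outside the labor force — including those who want a job but have given up searching).
Civilian working-age population = 226.10 + 154.40 = 380.50 thousand.
Unemployment rate = 12.15 / 226.10 = 5.37%.
Labor force participation rate = 226.10 / 380.50 = 59.42%.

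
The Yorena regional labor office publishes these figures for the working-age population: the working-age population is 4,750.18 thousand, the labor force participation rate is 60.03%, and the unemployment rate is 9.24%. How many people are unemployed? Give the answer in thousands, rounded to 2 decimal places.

About 263.48 thousand are unemployed.

Labor force = 0.6003 × 4,750.18 = 2,851.53 thousand.
Unemployed = 0.0924 × 2,851.53 ≈ 263.48 thousand.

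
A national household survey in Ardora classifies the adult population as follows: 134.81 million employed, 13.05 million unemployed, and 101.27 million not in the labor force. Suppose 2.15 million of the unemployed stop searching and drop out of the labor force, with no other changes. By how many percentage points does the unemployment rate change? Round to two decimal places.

Initially, labor force = 134.81 + 13.05 = 147.86 million, so u = 13.05/147.86 = 8.83%.
After the change, unemployed and labor force both fall by 2.15 → E = 134.81, U = 10.90, labor force = 145.71 million.
New unemployment rate = 10.90 / 145.71 = 7.48%.
Change = 7.48% − 8.83% = −1.35 percentage points.

The unemployment rate changes by −1.35 percentage points.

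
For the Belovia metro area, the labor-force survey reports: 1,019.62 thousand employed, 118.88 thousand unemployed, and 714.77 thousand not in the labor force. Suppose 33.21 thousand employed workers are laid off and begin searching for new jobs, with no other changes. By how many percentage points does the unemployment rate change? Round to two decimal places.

The unemployment rate changes by +2.92 percentage points.

Initially, labor force = 1,019.62 + 118.88 = 1,138.50 thousand, so u = 118.88/1,138.50 = 10.44%.
After the change, employed falls and unemployed rises by 33.21; labor force unchanged → E = 986.41, U = 152.09, labor force = 1,138.50 thousand.
New unemployment rate = 152.09 / 1,138.50 = 13.36%.
Change = 13.36% − 10.44% = +2.92 percentage points.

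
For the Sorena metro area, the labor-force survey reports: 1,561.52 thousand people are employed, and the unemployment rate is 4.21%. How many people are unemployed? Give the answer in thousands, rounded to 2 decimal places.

About 68.63 thousand are unemployed.

Let U be the number unemployed. The labor force is E + U, and U/(E+U) = 0.0421.
So U = 0.0421 × 1,561.52 / (1 − 0.0421) = 65.7400 / 0.9579 ≈ 68.63 thousand.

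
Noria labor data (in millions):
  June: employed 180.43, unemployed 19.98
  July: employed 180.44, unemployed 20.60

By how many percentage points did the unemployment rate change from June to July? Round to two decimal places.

June: labor force = 180.43 + 19.98 = 200.41; u = 19.98/200.41 = 9.97%.
July: labor force = 180.44 + 20.60 = 201.04; u = 20.60/201.04 = 10.25%.
Change = 10.25% − 9.97% = +0.28 pp.

The unemployment rate changed by +0.28 percentage points.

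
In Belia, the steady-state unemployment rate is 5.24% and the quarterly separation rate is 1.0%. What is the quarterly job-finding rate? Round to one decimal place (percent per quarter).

Job-finding rate ≈ 18.1% per quarter.

From u* = s/(s+f): f = s·(1−u)/u.
f = 1.0 × (1 − 0.0524) / 0.0524 = 0.9476 / 0.0524 ≈ 18.1% per quarter.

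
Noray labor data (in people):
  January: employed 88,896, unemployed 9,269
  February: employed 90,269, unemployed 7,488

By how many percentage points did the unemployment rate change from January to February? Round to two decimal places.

January: labor force = 88,896 + 9,269 = 98,165; u = 9,269/98,165 = 9.44%.
February: labor force = 90,269 + 7,488 = 97,757; u = 7,488/97,757 = 7.66%.
Change = 7.66% − 9.44% = −1.78 pp.

The unemployment rate changed by −1.78 percentage points.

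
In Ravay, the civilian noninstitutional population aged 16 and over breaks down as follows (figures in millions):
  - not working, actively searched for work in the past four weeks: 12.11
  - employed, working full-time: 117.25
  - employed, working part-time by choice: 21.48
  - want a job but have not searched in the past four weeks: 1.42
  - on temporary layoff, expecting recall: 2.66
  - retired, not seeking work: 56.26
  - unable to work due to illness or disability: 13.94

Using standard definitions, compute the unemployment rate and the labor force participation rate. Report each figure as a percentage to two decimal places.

Employed = 117.25 + 21.48 = 138.73 million.
Unemployed = 12.11 + 2.66 = 14.77 million (jobless and actively searching, or on temporary layoff).
Labor force = 138.73 + 14.77 = 153.50 million.
Not in labor force = 1.42 + 56.26 + 13.94 = 71.62 million (those not working and not actively searching are outside the labor force — including those who want a job but have given up searching).
Civilian working-age population = 153.50 + 71.62 = 225.12 million.
Unemployment rate = 14.77 / 153.50 = 9.62%.
Labor force participation rate = 153.50 / 225.12 = 68.19%.

Unemployment rate ≈ 9.62%; labor force participation rate ≈ 68.19%.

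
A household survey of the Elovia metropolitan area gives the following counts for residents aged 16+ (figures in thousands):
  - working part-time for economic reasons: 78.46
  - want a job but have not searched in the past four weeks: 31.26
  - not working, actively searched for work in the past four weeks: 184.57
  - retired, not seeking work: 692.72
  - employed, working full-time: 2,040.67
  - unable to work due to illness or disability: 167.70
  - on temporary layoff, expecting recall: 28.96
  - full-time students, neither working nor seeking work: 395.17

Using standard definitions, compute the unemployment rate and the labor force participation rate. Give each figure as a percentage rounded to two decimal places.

Unemployment rate ≈ 9.15%; labor force participation rate ≈ 64.45%.

Employed = 78.46 + 2,040.67 = 2,119.13 thousand (anyone who worked, including part-time for economic reasons, counts as employed).
Unemployed = 184.57 + 28.96 = 213.53 thousand (jobless and actively searching, or on temporary layoff).
Labor force = 2,119.13 + 213.53 = 2,332.66 thousand.
Not in labor force = 31.26 + 692.72 + 167.70 + 395.17 = 1,286.85 thousand (those not working and not actively searching are outside the labor force — including those who want a job but have given up searching).
Civilian working-age population = 2,332.66 + 1,286.85 = 3,619.51 thousand.
Unemployment rate = 213.53 / 2,332.66 = 9.15%.
Labor force participation rate = 2,332.66 / 3,619.51 = 64.45%.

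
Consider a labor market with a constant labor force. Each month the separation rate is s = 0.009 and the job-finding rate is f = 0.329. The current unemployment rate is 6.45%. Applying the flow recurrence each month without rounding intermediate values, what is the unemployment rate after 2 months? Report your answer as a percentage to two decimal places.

Unemployment rate after two months ≈ 4.32%.

With a fixed labor force, u_{t+1} = u_t + s·(1−u_t) − f·u_t = u_t·(1−s−f) + s.
Here 1−s−f = 0.662 and s = 0.009.
u_1 = 0.064500 × 0.662 + 0.009 = 0.051699.
u_2 = 0.051699 × 0.662 + 0.009 = 0.043225.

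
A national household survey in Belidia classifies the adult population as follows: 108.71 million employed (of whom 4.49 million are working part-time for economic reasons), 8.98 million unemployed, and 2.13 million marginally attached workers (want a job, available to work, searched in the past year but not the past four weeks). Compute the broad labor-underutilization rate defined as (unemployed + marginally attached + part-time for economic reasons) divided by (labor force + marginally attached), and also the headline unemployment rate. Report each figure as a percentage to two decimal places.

Labor force = 108.71 + 8.98 = 117.69 million.
Numerator = 8.98 + 2.13 + 4.49 = 15.60 million.
Denominator = 117.69 + 2.13 = 119.82 million.
Broad rate = 15.60 / 119.82 = 13.02%.
Headline unemployment rate = 8.98 / 117.69 = 7.63%.

Broad underutilization rate ≈ 13.02%; headline unemployment rate ≈ 7.63%.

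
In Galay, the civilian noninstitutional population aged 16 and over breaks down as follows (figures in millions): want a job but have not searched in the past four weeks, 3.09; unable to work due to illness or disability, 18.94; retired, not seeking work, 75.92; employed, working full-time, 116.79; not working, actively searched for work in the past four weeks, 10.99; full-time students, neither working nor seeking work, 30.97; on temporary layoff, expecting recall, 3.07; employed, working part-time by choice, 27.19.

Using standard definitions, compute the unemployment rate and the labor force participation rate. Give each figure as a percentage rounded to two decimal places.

Employed = 116.79 + 27.19 = 143.98 million.
Unemployed = 10.99 + 3.07 = 14.06 million (jobless and actively searching, or on temporary layoff).
Labor force = 143.98 + 14.06 = 158.04 million.
Not in labor force = 3.09 + 18.94 + 75.92 + 30.97 = 128.92 million (those not working and not actively searching are outside the labor force — including those who want a job but have given up searching).
Civilian working-age population = 158.04 + 128.92 = 286.96 million.
Unemployment rate = 14.06 / 158.04 = 8.90%.
Labor force participation rate = 158.04 / 286.96 = 55.07%.

Unemployment rate ≈ 8.90%; labor force participation rate ≈ 55.07%.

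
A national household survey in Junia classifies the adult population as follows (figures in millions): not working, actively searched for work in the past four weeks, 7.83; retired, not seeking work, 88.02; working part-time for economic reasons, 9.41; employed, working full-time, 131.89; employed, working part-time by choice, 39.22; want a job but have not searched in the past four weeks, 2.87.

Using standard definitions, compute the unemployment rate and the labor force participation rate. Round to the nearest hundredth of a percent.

Unemployment rate ≈ 4.16%; labor force participation rate ≈ 67.45%.

Employed = 9.41 + 131.89 + 39.22 = 180.52 million (anyone who worked, including part-time for economic reasons, counts as employed).
Unemployed = 7.83 million.
Labor force = 180.52 + 7.83 = 188.35 million.
Not in labor force = 88.02 + 2.87 = 90.89 million (those not working and not actively searching are outside the labor force — including those who want a job but have given up searching).
Civilian working-age population = 188.35 + 90.89 = 279.24 million.
Unemployment rate = 7.83 / 188.35 = 4.16%.
Labor force participation rate = 188.35 / 279.24 = 67.45%.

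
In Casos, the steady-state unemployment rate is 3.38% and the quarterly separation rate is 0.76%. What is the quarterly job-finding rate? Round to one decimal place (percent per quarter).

Job-finding rate ≈ 21.7% per quarter.

From u* = s/(s+f): f = s·(1−u)/u.
f = 0.76 × (1 − 0.0338) / 0.0338 = 0.7343 / 0.0338 ≈ 21.7% per quarter.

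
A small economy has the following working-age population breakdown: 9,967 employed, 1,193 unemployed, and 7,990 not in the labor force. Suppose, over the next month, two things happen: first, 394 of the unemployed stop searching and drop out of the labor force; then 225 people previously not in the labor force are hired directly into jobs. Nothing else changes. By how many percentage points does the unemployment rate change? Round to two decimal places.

Initially, labor force = 9,967 + 1,193 = 11,160, so u = 1,193/11,160 = 10.69%.
After the first change, unemployed and labor force both fall by 394 → E = 9,967, U = 799, labor force = 10,766.
After the second change, employed and labor force both rise by 225; unemployed unchanged → E = 10,192, U = 799, labor force = 10,991.
New unemployment rate = 799 / 10,991 = 7.27%.
Change = 7.27% − 10.69% = −3.42 percentage points.

The unemployment rate changes by −3.42 percentage points.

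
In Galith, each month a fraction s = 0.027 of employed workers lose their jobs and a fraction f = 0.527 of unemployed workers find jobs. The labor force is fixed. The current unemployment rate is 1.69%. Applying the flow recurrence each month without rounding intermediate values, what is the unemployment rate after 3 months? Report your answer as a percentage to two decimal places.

With a fixed labor force, u_{t+1} = u_t + s·(1−u_t) − f·u_t = u_t·(1−s−f) + s.
Here 1−s−f = 0.446 and s = 0.027.
u_1 = 0.016900 × 0.446 + 0.027 = 0.034537.
u_2 = 0.034537 × 0.446 + 0.027 = 0.042404.
u_3 = 0.042404 × 0.446 + 0.027 = 0.045912.

Unemployment rate after three months ≈ 4.59%.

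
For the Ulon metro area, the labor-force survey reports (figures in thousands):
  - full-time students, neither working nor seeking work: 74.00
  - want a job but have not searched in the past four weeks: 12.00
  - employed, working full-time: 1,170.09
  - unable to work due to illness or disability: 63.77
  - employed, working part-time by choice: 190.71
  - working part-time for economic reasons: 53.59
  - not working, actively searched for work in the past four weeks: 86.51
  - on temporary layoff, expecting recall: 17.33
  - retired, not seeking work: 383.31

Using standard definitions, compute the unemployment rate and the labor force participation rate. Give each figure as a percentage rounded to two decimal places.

Employed = 1,170.09 + 190.71 + 53.59 = 1,414.39 thousand (anyone who worked, including part-time for economic reasons, counts as employed).
Unemployed = 86.51 + 17.33 = 103.84 thousand (jobless and actively searching, or on temporary layoff).
Labor force = 1,414.39 + 103.84 = 1,518.23 thousand.
Not in labor force = 74.00 + 12.00 + 63.77 + 383.31 = 533.08 thousand (those not working and not actively searching are outside the labor force — including those who want a job but have given up searching).
Civilian working-age population = 1,518.23 + 533.08 = 2,051.31 thousand.
Unemployment rate = 103.84 / 1,518.23 = 6.84%.
Labor force participation rate = 1,518.23 / 2,051.31 = 74.01%.

Unemployment rate ≈ 6.84%; labor force participation rate ≈ 74.01%.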